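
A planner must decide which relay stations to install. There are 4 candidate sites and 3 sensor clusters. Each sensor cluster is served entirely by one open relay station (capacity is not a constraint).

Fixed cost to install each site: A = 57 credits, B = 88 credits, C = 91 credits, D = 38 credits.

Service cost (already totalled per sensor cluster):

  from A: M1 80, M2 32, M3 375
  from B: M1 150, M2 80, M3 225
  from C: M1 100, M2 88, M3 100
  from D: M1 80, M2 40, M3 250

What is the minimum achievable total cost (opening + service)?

Minimum total cost: 349

For any fixed open set, each sensor cluster goes to its cheapest open site; total = fixed + service.
{C, D}: M1→D 80, M2→D 40, M3→C 100. Service 220; fixed 129; total 349.
{A, C}: service 212 + fixed 148 = 360
{C}: service 288 + fixed 91 = 379
{A, B, C, D}: service 212 + fixed 274 = 486
No other subset beats 349.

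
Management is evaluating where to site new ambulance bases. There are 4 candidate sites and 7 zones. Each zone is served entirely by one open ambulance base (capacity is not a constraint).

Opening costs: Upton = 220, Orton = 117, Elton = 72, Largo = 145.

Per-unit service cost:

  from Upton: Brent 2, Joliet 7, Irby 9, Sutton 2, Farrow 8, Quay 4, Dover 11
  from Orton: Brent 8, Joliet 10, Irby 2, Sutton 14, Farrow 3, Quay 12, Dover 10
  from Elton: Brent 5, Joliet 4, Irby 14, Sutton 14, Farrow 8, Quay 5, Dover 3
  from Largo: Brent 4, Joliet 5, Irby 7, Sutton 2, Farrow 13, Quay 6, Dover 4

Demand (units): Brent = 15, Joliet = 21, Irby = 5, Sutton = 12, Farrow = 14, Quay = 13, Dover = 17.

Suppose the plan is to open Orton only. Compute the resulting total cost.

Total cost: 993

Each zone is assigned to its cheapest site among the open ones.
{Orton}: Brent→Orton 8·15=120, Joliet→Orton 10·21=210, Irby→Orton 2·5=10, Sutton→Orton 14·12=168, Farrow→Orton 3·14=42, Quay→Orton 12·13=156, Dover→Orton 10·17=170. Service 876; fixed 117; total 993.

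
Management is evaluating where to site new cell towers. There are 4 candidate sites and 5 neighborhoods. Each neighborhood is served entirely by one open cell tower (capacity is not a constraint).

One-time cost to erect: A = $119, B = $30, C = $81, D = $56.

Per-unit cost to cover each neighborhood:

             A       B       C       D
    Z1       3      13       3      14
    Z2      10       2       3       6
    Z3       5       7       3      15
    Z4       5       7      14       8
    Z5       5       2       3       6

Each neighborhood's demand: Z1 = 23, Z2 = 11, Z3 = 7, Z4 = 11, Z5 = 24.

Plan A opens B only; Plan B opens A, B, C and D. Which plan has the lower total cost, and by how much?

Plan B is cheaper by 24.

Plan A: {B}: Z1→B 13·23=299, Z2→B 2·11=22, Z3→B 7·7=49, Z4→B 7·11=77, Z5→B 2·24=48. Service 495; fixed 30; total 525.
Plan B: {A, B, C, D}: Z1→A 3·23=69, Z2→B 2·11=22, Z3→C 3·7=21, Z4→A 5·11=55, Z5→B 2·24=48. Service 215; fixed 286; total 501.
Difference: |525 − 501| = 24.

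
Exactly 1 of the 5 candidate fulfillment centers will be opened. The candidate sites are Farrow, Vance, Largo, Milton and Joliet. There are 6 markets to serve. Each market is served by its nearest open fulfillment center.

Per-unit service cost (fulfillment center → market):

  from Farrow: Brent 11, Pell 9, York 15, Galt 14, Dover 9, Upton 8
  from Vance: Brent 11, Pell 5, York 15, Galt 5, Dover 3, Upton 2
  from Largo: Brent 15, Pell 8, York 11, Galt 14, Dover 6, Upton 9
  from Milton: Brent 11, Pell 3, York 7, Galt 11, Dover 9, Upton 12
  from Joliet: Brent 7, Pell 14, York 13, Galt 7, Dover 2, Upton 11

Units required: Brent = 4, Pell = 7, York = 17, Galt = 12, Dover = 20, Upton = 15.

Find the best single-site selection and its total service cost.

With exactly 1 open, each market uses its cheapest among the chosen.
{Vance}: Brent→Vance 11·4=44, Pell→Vance 5·7=35, York→Vance 15·17=255, Galt→Vance 5·12=60, Dover→Vance 3·20=60, Upton→Vance 2·15=30. Service cost 484.
{Joliet}: service cost 636
{Milton}: service cost 676
Among all 5 size-1 choices, {Vance} is lowest.

Choose Vance only; total service cost 484.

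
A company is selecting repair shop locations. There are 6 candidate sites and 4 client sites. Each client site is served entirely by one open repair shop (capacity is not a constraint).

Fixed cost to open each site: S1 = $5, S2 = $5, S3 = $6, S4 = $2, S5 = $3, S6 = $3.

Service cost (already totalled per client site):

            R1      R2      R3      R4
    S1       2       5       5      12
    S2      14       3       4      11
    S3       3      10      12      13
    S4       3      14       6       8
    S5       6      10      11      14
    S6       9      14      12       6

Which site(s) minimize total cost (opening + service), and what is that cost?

Open S2 and S4; minimum total cost 25.

For any fixed open set, each client site goes to its cheapest open site; total = fixed + service.
{S2, S4}: R1→S4 3, R2→S2 3, R3→S2 4, R4→S4 8. Service 18; fixed 7; total 25.
{S1, S6}: service 18 + fixed 8 = 26
{S2, S4, S6}: R1→S4 3, R2→S2 3, R3→S2 4, R4→S6 6. Service 16; fixed 10; total 26.
{S1, S2, S3, S4, S5, S6}: service 15 + fixed 24 = 39
No other subset beats 25.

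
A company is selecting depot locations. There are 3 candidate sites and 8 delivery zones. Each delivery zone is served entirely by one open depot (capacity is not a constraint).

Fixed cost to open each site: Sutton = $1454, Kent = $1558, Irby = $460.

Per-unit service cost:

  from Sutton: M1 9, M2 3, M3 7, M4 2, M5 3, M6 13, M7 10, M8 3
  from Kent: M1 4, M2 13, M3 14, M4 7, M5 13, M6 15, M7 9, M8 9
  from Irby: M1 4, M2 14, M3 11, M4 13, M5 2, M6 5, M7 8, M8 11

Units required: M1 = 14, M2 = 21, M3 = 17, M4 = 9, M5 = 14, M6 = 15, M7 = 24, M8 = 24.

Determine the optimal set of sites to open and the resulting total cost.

For any fixed open set, each delivery zone goes to its cheapest open site; total = fixed + service.
{Irby}: M1→Irby 4·14=56, M2→Irby 14·21=294, M3→Irby 11·17=187, M4→Irby 13·9=117, M5→Irby 2·14=28, M6→Irby 5·15=75, M7→Irby 8·24=192, M8→Irby 11·24=264. Service 1213; fixed 460; total 1673.
{Sutton}: service 875 + fixed 1454 = 2329
{Sutton, Irby}: M1→Irby 4·14=56, M2→Sutton 3·21=63, M3→Sutton 7·17=119, M4→Sutton 2·9=18, M5→Irby 2·14=28, M6→Irby 5·15=75, M7→Irby 8·24=192, M8→Sutton 3·24=72. Service 623; fixed 1914; total 2537.
{Sutton, Kent, Irby}: M1→Kent 4·14=56, M2→Sutton 3·21=63, M3→Sutton 7·17=119, M4→Sutton 2·9=18, M5→Irby 2·14=28, M6→Irby 5·15=75, M7→Irby 8·24=192, M8→Sutton 3·24=72. Service 623; fixed 3472; total 4095.
(All 7 nonempty subsets were checked; Irby only is lowest.)

Open Irby only; minimum total cost 1673.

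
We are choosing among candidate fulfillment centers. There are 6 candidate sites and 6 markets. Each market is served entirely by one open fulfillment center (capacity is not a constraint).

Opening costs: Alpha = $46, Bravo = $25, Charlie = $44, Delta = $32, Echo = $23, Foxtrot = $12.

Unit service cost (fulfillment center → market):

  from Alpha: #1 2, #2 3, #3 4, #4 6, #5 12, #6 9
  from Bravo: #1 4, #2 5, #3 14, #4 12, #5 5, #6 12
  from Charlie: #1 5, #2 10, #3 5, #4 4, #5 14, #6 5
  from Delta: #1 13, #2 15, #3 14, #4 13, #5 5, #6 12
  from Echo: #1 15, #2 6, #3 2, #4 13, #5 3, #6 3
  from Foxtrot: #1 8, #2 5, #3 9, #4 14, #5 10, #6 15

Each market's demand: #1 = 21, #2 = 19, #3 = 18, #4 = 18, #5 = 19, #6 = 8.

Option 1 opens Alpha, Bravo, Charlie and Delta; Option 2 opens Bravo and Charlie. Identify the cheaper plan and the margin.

Option 1: {Alpha, Bravo, Charlie, Delta}: #1→Alpha 2·21=42, #2→Alpha 3·19=57, #3→Alpha 4·18=72, #4→Charlie 4·18=72, #5→Bravo 5·19=95, #6→Charlie 5·8=40. Service 378; fixed 147; total 525.
Option 2: {Bravo, Charlie}: #1→Bravo 4·21=84, #2→Bravo 5·19=95, #3→Charlie 5·18=90, #4→Charlie 4·18=72, #5→Bravo 5·19=95, #6→Charlie 5·8=40. Service 476; fixed 69; total 545.
Difference: |525 − 545| = 20.

Option 1 is cheaper by 20.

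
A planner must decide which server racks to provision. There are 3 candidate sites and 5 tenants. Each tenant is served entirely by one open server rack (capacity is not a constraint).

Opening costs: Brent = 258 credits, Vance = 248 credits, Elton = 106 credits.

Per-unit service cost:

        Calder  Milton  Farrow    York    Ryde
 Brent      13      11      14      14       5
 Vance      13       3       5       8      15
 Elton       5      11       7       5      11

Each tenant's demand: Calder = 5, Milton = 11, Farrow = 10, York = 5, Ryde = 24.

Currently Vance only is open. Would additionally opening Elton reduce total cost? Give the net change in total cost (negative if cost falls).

Current service cost with {Vance}: 548.
Adding Elton: each tenant re-picks its cheapest; new service cost 397, saving 151.
Extra fixed cost: 106. Net change = 106 − 151 = -45.
(Totals: 796 → 751.)

Yes — net change −45 (cost falls by 45).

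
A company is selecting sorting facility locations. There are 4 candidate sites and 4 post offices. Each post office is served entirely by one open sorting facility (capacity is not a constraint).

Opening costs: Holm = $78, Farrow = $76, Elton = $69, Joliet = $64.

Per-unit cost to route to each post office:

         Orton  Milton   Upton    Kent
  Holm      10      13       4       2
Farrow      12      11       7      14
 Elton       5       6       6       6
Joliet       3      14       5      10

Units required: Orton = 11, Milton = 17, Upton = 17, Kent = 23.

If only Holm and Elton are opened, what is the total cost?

Total cost: 418

Each post office is assigned to its cheapest site among the open ones.
{Holm, Elton}: Orton→Elton 5·11=55, Milton→Elton 6·17=102, Upton→Holm 4·17=68, Kent→Holm 2·23=46. Service 271; fixed 147; total 418.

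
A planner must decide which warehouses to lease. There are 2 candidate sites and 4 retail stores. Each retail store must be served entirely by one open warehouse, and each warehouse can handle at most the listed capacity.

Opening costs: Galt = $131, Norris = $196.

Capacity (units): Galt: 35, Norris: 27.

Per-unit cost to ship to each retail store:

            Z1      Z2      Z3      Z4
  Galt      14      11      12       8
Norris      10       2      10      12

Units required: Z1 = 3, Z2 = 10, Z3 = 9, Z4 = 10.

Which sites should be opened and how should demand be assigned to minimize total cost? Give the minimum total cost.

Minimum total cost: 471

Open {Galt}: Z1→Galt 14·3=42, Z2→Galt 11·10=110, Z3→Galt 12·9=108, Z4→Galt 8·10=80.
Loads: Galt carries 32/35. Service 340; fixed 131; total 471.
Next best feasible plan costs 547.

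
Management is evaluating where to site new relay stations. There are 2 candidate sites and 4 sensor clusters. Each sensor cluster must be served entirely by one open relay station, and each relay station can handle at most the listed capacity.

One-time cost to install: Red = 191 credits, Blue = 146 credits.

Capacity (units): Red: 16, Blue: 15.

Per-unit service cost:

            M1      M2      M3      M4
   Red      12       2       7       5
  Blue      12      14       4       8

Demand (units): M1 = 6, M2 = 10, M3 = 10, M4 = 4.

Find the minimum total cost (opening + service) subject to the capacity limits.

Minimum total cost: 501

Open {Red, Blue}: M1→Red 12·6=72, M2→Red 2·10=20, M3→Blue 4·10=40, M4→Blue 8·4=32.
Loads: Red carries 16/16, Blue carries 14/15. Service 164; fixed 337; total 501.
Next best feasible plan costs 651.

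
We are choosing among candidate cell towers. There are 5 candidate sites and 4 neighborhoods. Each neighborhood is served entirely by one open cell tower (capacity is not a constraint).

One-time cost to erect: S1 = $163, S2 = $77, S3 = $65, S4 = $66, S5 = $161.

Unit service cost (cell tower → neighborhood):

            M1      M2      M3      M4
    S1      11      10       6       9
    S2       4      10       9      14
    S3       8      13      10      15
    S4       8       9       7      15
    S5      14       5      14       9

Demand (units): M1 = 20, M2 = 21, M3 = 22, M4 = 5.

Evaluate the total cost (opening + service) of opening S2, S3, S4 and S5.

Each neighborhood is assigned to its cheapest site among the open ones.
{S2, S3, S4, S5}: M1→S2 4·20=80, M2→S5 5·21=105, M3→S4 7·22=154, M4→S5 9·5=45. Service 384; fixed 369; total 753.

Total cost: 753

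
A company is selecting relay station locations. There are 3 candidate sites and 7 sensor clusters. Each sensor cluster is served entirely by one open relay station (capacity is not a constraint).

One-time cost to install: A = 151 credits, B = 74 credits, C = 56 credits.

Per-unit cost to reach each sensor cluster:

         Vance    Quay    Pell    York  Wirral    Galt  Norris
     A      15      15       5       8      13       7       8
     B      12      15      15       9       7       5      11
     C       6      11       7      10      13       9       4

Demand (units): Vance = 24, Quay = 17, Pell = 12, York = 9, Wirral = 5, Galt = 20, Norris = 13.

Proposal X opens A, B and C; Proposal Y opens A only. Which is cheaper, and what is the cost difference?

Proposal X is cheaper by 276.

Proposal X: {A, B, C}: Vance→C 6·24=144, Quay→C 11·17=187, Pell→A 5·12=60, York→A 8·9=72, Wirral→B 7·5=35, Galt→B 5·20=100, Norris→C 4·13=52. Service 650; fixed 281; total 931.
Proposal Y: {A}: Vance→A 15·24=360, Quay→A 15·17=255, Pell→A 5·12=60, York→A 8·9=72, Wirral→A 13·5=65, Galt→A 7·20=140, Norris→A 8·13=104. Service 1056; fixed 151; total 1207.
Difference: |931 − 1207| = 276.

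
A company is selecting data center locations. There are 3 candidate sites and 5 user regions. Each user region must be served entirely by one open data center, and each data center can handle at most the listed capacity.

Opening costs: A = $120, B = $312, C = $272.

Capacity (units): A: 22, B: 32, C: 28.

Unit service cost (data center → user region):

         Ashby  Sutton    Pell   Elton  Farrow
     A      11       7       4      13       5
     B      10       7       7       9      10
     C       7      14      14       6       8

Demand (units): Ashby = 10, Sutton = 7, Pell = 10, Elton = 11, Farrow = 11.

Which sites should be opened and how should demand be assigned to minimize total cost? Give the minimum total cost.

Minimum total cost: 721

Open {A, C}: Ashby→C 7·10=70, Sutton→C 14·7=98, Pell→A 4·10=40, Elton→C 6·11=66, Farrow→A 5·11=55.
Loads: A carries 21/22, C carries 28/28. Service 329; fixed 392; total 721.
Next best feasible plan costs 775.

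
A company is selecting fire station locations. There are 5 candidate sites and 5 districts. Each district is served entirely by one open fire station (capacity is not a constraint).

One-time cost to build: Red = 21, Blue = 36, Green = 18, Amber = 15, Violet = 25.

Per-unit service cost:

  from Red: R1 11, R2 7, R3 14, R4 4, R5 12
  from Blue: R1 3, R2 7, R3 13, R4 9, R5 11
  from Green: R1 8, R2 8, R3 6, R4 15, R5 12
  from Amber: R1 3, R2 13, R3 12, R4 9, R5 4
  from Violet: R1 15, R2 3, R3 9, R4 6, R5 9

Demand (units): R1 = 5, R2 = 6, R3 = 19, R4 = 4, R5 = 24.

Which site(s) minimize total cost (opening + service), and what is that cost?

Open Green, Amber and Violet; minimum total cost 325.

For any fixed open set, each district goes to its cheapest open site; total = fixed + service.
{Green, Amber, Violet}: R1→Amber 3·5=15, R2→Violet 3·6=18, R3→Green 6·19=114, R4→Violet 6·4=24, R5→Amber 4·24=96. Service 267; fixed 58; total 325.
{Red, Green, Amber}: service 283 + fixed 54 = 337
{Red, Green, Amber, Violet}: service 259 + fixed 79 = 338
{Red, Blue, Green, Amber, Violet}: R1→Blue 3·5=15, R2→Violet 3·6=18, R3→Green 6·19=114, R4→Red 4·4=16, R5→Amber 4·24=96. Service 259; fixed 115; total 374.
No other subset beats 325.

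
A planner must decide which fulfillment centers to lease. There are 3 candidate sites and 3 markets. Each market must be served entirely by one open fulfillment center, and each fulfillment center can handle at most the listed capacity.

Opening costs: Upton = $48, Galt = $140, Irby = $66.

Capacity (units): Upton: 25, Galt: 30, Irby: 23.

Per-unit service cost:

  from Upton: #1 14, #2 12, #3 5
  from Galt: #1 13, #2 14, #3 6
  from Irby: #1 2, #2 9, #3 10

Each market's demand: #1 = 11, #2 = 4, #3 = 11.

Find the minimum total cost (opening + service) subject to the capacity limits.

Open {Upton, Irby}: #1→Irby 2·11=22, #2→Irby 9·4=36, #3→Upton 5·11=55.
Loads: Upton carries 11/25, Irby carries 15/23. Service 113; fixed 114; total 227.
Next best feasible plan costs 239.

Minimum total cost: 227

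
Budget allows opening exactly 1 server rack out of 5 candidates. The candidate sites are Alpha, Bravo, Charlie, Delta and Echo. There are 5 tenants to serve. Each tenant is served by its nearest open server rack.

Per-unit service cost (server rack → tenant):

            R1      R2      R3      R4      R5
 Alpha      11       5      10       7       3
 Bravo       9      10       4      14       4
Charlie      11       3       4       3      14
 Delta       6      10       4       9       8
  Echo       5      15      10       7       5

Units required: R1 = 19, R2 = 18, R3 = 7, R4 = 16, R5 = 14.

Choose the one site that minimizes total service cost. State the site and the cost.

With exactly 1 open, each tenant uses its cheapest among the chosen.
{Alpha}: R1→Alpha 11·19=209, R2→Alpha 5·18=90, R3→Alpha 10·7=70, R4→Alpha 7·16=112, R5→Alpha 3·14=42. Service cost 523.
{Charlie}: service cost 535
{Delta}: service cost 578
Among all 5 size-1 choices, {Alpha} is lowest.

Choose Alpha only; total service cost 523.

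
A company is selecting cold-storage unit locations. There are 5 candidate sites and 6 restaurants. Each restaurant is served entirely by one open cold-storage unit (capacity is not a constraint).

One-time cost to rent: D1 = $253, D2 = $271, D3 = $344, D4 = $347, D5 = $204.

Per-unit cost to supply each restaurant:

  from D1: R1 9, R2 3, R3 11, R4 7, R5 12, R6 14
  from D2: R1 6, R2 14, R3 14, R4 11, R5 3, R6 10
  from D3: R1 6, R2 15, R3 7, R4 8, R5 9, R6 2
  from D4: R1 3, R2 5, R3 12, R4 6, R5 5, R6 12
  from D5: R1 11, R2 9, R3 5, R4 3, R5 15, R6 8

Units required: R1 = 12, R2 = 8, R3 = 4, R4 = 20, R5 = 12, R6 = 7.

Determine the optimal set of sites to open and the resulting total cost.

For any fixed open set, each restaurant goes to its cheapest open site; total = fixed + service.
{D5}: R1→D5 11·12=132, R2→D5 9·8=72, R3→D5 5·4=20, R4→D5 3·20=60, R5→D5 15·12=180, R6→D5 8·7=56. Service 520; fixed 204; total 724.
{D4}: service 388 + fixed 347 = 735
{D2, D5}: R1→D2 6·12=72, R2→D5 9·8=72, R3→D5 5·4=20, R4→D5 3·20=60, R5→D2 3·12=36, R6→D5 8·7=56. Service 316; fixed 475; total 791.
{D1, D2, D3, D4, D5}: service 190 + fixed 1419 = 1609
No other subset beats 724.

Open D5 only; minimum total cost 724.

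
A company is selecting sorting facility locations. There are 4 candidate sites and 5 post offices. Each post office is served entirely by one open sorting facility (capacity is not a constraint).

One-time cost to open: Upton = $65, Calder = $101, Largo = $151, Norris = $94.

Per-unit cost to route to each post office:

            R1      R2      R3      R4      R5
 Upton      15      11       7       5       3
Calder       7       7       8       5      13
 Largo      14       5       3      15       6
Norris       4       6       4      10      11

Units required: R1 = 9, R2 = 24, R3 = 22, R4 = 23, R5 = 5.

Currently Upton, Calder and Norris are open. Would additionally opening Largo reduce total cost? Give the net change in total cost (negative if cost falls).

Current service cost with {Upton, Calder, Norris}: 398.
Adding Largo: each post office re-picks its cheapest; new service cost 352, saving 46.
Extra fixed cost: 151. Net change = 151 − 46 = 105.
(Totals: 658 → 763.)

No — net change +105 (cost rises by 105).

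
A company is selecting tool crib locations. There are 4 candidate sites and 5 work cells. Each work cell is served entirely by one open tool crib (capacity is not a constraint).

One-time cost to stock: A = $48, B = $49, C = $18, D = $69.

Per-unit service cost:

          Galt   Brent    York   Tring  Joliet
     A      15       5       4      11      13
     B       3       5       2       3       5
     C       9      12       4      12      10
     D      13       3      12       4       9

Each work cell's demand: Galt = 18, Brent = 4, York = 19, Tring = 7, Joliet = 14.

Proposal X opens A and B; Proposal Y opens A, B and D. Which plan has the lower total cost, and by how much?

Proposal X is cheaper by 61.

Proposal X: {A, B}: Galt→B 3·18=54, Brent→A 5·4=20, York→B 2·19=38, Tring→B 3·7=21, Joliet→B 5·14=70. Service 203; fixed 97; total 300.
Proposal Y: {A, B, D}: Galt→B 3·18=54, Brent→D 3·4=12, York→B 2·19=38, Tring→B 3·7=21, Joliet→B 5·14=70. Service 195; fixed 166; total 361.
Difference: |300 − 361| = 61.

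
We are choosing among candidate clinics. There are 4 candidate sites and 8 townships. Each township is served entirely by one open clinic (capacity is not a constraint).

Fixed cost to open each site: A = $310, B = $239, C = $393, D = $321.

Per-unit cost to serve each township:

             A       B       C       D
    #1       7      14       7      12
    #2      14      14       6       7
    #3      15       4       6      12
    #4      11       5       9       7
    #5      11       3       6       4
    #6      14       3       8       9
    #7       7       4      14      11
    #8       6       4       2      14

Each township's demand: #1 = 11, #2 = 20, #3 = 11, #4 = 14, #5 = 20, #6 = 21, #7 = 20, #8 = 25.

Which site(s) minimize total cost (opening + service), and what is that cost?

For any fixed open set, each township goes to its cheapest open site; total = fixed + service.
{B}: #1→B 14·11=154, #2→B 14·20=280, #3→B 4·11=44, #4→B 5·14=70, #5→B 3·20=60, #6→B 3·21=63, #7→B 4·20=80, #8→B 4·25=100. Service 851; fixed 239; total 1090.
{B, C}: service 564 + fixed 632 = 1196
{B, D}: service 689 + fixed 560 = 1249
{A, B, C, D}: service 564 + fixed 1263 = 1827
(All 15 nonempty subsets were checked; B only is lowest.)

Open B only; minimum total cost 1090.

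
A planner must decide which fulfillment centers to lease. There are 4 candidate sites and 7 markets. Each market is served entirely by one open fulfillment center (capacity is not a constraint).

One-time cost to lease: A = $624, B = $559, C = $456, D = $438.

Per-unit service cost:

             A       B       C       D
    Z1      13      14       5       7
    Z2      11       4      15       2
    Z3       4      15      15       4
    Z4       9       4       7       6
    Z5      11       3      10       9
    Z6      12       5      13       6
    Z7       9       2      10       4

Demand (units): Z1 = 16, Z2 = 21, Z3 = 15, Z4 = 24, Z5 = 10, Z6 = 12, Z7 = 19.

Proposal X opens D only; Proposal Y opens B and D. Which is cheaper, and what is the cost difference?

Proposal X is cheaper by 401.

Proposal X: {D}: Z1→D 7·16=112, Z2→D 2·21=42, Z3→D 4·15=60, Z4→D 6·24=144, Z5→D 9·10=90, Z6→D 6·12=72, Z7→D 4·19=76. Service 596; fixed 438; total 1034.
Proposal Y: {B, D}: Z1→D 7·16=112, Z2→D 2·21=42, Z3→D 4·15=60, Z4→B 4·24=96, Z5→B 3·10=30, Z6→B 5·12=60, Z7→B 2·19=38. Service 438; fixed 997; total 1435.
Difference: |1034 − 1435| = 401.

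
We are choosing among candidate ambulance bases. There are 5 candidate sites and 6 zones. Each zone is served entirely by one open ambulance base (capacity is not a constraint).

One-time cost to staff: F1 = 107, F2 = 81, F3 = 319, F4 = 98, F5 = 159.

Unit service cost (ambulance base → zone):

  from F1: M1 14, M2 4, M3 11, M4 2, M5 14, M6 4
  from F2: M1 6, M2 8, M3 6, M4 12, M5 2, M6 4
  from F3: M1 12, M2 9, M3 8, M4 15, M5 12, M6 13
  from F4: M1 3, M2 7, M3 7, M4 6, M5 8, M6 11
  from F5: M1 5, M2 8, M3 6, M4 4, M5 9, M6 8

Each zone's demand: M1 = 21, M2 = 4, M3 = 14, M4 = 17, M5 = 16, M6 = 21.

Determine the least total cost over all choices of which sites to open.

Minimum total cost: 564

For any fixed open set, each zone goes to its cheapest open site; total = fixed + service.
{F1, F2}: M1→F2 6·21=126, M2→F1 4·4=16, M3→F2 6·14=84, M4→F1 2·17=34, M5→F2 2·16=32, M6→F1 4·21=84. Service 376; fixed 188; total 564.
{F2, F4}: M1→F4 3·21=63, M2→F4 7·4=28, M3→F2 6·14=84, M4→F4 6·17=102, M5→F2 2·16=32, M6→F2 4·21=84. Service 393; fixed 179; total 572.
{F1, F2, F4}: M1→F4 3·21=63, M2→F1 4·4=16, M3→F2 6·14=84, M4→F1 2·17=34, M5→F2 2·16=32, M6→F1 4·21=84. Service 313; fixed 286; total 599.
{F1, F2, F3, F4, F5}: service 313 + fixed 764 = 1077
No other subset beats 564.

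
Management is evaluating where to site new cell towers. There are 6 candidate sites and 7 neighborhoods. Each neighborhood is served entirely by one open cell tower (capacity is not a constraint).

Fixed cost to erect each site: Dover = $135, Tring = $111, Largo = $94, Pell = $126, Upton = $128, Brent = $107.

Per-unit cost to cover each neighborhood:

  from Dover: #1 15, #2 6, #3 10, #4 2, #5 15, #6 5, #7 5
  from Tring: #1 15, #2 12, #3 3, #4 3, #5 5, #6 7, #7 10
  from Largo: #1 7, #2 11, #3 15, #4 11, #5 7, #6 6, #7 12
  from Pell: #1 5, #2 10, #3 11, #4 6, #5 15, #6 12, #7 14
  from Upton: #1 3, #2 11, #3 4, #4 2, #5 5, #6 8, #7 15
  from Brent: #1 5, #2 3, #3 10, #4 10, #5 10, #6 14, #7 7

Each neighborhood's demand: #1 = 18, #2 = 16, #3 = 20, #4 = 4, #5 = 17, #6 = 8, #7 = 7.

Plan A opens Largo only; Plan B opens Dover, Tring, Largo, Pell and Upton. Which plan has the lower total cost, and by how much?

Plan B is cheaper by 19.

Plan A: {Largo}: #1→Largo 7·18=126, #2→Largo 11·16=176, #3→Largo 15·20=300, #4→Largo 11·4=44, #5→Largo 7·17=119, #6→Largo 6·8=48, #7→Largo 12·7=84. Service 897; fixed 94; total 991.
Plan B: {Dover, Tring, Largo, Pell, Upton}: #1→Upton 3·18=54, #2→Dover 6·16=96, #3→Tring 3·20=60, #4→Dover 2·4=8, #5→Tring 5·17=85, #6→Dover 5·8=40, #7→Dover 5·7=35. Service 378; fixed 594; total 972.
Difference: |991 − 972| = 19.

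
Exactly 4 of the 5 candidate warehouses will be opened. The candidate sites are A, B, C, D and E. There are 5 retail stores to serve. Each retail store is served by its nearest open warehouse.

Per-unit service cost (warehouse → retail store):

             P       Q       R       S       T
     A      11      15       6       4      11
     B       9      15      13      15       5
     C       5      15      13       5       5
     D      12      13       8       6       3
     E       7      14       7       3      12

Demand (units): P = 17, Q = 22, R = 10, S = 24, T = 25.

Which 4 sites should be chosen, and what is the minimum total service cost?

Choose A, C, D and E; total service cost 578.

With exactly 4 open, each retail store uses its cheapest among the chosen.
{A, C, D, E}: P→C 5·17=85, Q→D 13·22=286, R→A 6·10=60, S→E 3·24=72, T→D 3·25=75. Service cost 578.
{B, C, D, E}: service cost 588
{A, B, C, D}: service cost 602
Among all 5 size-4 choices, {A, C, D, E} is lowest.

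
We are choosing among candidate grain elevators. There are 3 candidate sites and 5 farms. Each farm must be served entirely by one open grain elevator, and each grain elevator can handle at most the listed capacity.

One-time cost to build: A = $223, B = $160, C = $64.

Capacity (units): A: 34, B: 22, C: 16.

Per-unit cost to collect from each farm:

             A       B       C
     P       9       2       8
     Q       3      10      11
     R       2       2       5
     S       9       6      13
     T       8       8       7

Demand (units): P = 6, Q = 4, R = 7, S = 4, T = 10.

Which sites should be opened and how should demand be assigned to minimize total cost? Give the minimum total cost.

Minimum total cost: 384

Open {B, C}: P→B 2·6=12, Q→B 10·4=40, R→B 2·7=14, S→B 6·4=24, T→C 7·10=70.
Loads: B carries 21/22, C carries 10/16. Service 160; fixed 224; total 384.
Next best feasible plan costs 388.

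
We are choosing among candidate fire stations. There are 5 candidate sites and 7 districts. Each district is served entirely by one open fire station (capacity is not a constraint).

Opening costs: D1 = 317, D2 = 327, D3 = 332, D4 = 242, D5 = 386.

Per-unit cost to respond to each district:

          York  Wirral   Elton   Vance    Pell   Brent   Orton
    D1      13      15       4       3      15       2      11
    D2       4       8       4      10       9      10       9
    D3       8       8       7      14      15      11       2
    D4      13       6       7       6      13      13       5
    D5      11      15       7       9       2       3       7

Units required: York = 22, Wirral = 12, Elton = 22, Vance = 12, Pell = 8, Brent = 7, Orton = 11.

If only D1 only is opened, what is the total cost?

Total cost: 1162

Each district is assigned to its cheapest site among the open ones.
{D1}: York→D1 13·22=286, Wirral→D1 15·12=180, Elton→D1 4·22=88, Vance→D1 3·12=36, Pell→D1 15·8=120, Brent→D1 2·7=14, Orton→D1 11·11=121. Service 845; fixed 317; total 1162.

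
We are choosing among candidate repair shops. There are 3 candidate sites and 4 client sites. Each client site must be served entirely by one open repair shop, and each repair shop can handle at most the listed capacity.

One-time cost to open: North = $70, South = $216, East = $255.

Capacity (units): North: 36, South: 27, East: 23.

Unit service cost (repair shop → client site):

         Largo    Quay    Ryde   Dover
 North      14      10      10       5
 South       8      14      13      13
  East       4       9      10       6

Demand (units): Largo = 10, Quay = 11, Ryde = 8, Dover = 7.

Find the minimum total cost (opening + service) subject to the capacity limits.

Minimum total cost: 435

Open {North}: Largo→North 14·10=140, Quay→North 10·11=110, Ryde→North 10·8=80, Dover→North 5·7=35.
Loads: North carries 36/36. Service 365; fixed 70; total 435.
Next best feasible plan costs 579.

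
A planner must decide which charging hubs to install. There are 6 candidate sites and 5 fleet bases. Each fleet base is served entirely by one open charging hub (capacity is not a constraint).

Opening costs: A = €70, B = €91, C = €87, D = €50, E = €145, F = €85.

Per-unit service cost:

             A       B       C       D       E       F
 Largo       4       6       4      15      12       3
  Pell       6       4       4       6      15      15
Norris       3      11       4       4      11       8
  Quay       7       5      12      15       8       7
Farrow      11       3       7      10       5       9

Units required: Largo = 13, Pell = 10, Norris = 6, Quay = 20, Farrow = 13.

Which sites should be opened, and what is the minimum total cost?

For any fixed open set, each fleet base goes to its cheapest open site; total = fixed + service.
{A, B}: Largo→A 4·13=52, Pell→B 4·10=40, Norris→A 3·6=18, Quay→B 5·20=100, Farrow→B 3·13=39. Service 249; fixed 161; total 410.
{B}: Largo→B 6·13=78, Pell→B 4·10=40, Norris→B 11·6=66, Quay→B 5·20=100, Farrow→B 3·13=39. Service 323; fixed 91; total 414.
{B, D}: service 281 + fixed 141 = 422
{A, B, C, D, E, F}: service 236 + fixed 528 = 764
No other subset beats 410.

Open A and B; minimum total cost 410.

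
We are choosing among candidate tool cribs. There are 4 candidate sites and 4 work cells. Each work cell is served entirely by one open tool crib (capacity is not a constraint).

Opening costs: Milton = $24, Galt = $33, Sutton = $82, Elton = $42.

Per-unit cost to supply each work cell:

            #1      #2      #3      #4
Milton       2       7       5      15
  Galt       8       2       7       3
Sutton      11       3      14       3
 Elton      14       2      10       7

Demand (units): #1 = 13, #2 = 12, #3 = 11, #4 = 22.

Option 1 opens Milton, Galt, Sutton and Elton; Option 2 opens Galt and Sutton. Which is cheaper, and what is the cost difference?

Option 1 is cheaper by 34.

Option 1: {Milton, Galt, Sutton, Elton}: #1→Milton 2·13=26, #2→Galt 2·12=24, #3→Milton 5·11=55, #4→Galt 3·22=66. Service 171; fixed 181; total 352.
Option 2: {Galt, Sutton}: #1→Galt 8·13=104, #2→Galt 2·12=24, #3→Galt 7·11=77, #4→Galt 3·22=66. Service 271; fixed 115; total 386.
Difference: |352 − 386| = 34.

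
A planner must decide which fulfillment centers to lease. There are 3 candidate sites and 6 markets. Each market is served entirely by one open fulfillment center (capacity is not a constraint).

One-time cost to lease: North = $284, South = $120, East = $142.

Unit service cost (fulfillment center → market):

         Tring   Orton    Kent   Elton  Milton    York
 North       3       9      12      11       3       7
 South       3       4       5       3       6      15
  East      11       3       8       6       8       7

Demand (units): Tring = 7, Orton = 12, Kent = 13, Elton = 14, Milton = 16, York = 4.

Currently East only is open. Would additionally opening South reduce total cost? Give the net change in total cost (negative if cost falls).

Yes — net change −49 (cost falls by 49).

Current service cost with {East}: 457.
Adding South: each market re-picks its cheapest; new service cost 288, saving 169.
Extra fixed cost: 120. Net change = 120 − 169 = -49.
(Totals: 599 → 550.)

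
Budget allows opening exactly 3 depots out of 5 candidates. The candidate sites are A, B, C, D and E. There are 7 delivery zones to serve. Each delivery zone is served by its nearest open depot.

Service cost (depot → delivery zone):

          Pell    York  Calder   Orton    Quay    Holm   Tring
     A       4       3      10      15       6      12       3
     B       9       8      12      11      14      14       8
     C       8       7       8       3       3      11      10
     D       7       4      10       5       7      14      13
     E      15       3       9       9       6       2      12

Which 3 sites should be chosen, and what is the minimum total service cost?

With exactly 3 open, each delivery zone uses its cheapest among the chosen.
{A, C, E}: Pell→A 4, York→A 3, Calder→C 8, Orton→C 3, Quay→C 3, Holm→E 2, Tring→A 3. Service cost 26.
{A, D, E}: service cost 32
{A, B, C}: service cost 35
Among all 10 size-3 choices, {A, C, E} is lowest.

Choose A, C and E; total service cost 26.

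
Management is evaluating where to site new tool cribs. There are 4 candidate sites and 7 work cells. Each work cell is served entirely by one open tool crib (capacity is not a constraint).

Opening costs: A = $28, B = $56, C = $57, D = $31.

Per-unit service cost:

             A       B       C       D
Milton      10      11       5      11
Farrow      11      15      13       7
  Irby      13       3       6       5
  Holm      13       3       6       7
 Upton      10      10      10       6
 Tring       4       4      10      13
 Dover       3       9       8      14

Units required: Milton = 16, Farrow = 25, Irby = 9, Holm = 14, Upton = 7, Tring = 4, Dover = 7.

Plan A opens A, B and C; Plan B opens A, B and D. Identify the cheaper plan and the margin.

Plan B is cheaper by 74.

Plan A: {A, B, C}: Milton→C 5·16=80, Farrow→A 11·25=275, Irby→B 3·9=27, Holm→B 3·14=42, Upton→A 10·7=70, Tring→A 4·4=16, Dover→A 3·7=21. Service 531; fixed 141; total 672.
Plan B: {A, B, D}: Milton→A 10·16=160, Farrow→D 7·25=175, Irby→B 3·9=27, Holm→B 3·14=42, Upton→D 6·7=42, Tring→A 4·4=16, Dover→A 3·7=21. Service 483; fixed 115; total 598.
Difference: |672 − 598| = 74.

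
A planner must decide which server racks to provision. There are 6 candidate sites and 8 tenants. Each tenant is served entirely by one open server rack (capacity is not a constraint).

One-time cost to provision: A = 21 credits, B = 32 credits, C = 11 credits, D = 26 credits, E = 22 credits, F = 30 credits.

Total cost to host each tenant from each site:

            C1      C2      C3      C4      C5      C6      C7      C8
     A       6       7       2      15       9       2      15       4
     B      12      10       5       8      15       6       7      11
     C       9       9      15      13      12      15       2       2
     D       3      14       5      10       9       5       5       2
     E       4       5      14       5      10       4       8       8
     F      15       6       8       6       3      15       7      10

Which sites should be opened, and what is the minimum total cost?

For any fixed open set, each tenant goes to its cheapest open site; total = fixed + service.
{A, C}: C1→A 6, C2→A 7, C3→A 2, C4→C 13, C5→A 9, C6→A 2, C7→C 2, C8→C 2. Service 43; fixed 32; total 75.
{C, E}: C1→E 4, C2→E 5, C3→E 14, C4→E 5, C5→E 10, C6→E 4, C7→C 2, C8→C 2. Service 46; fixed 33; total 79.
{D}: C1→D 3, C2→D 14, C3→D 5, C4→D 10, C5→D 9, C6→D 5, C7→D 5, C8→D 2. Service 53; fixed 26; total 79.
{A, B, C, D, E, F}: service 24 + fixed 142 = 166
No other subset beats 75.

Open A and C; minimum total cost 75.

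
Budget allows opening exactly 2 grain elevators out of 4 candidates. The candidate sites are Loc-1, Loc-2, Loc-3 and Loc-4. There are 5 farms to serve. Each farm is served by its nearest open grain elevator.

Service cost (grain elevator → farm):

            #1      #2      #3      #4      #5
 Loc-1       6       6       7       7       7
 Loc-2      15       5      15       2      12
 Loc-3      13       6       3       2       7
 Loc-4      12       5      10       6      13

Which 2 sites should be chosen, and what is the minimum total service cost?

Choose Loc-1 and Loc-3; total service cost 24.

With exactly 2 open, each farm uses its cheapest among the chosen.
{Loc-1, Loc-3}: #1→Loc-1 6, #2→Loc-1 6, #3→Loc-3 3, #4→Loc-3 2, #5→Loc-1 7. Service cost 24.
{Loc-1, Loc-2}: service cost 27
{Loc-3, Loc-4}: service cost 29
Among all 6 size-2 choices, {Loc-1, Loc-3} is lowest.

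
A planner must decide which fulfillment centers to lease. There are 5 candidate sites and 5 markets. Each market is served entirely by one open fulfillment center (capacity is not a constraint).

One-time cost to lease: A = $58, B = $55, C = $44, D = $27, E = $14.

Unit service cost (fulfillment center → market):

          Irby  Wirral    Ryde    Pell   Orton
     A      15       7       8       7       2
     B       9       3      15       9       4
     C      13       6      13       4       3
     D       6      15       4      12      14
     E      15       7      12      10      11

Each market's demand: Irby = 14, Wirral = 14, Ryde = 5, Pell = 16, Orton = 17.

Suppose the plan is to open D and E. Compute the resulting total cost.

Total cost: 590

Each market is assigned to its cheapest site among the open ones.
{D, E}: Irby→D 6·14=84, Wirral→E 7·14=98, Ryde→D 4·5=20, Pell→E 10·16=160, Orton→E 11·17=187. Service 549; fixed 41; total 590.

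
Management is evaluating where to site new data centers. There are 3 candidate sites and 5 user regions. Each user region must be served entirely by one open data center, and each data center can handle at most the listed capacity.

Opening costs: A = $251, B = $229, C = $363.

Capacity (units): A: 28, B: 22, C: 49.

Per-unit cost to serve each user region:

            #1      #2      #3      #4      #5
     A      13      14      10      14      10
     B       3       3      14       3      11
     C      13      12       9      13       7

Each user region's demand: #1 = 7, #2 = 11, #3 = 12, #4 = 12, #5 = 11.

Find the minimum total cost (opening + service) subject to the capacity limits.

Minimum total cost: 966

Open {B, C}: #1→B 3·7=21, #2→C 12·11=132, #3→C 9·12=108, #4→B 3·12=36, #5→C 7·11=77.
Loads: B carries 19/22, C carries 34/49. Service 374; fixed 592; total 966.
Next best feasible plan costs 987.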